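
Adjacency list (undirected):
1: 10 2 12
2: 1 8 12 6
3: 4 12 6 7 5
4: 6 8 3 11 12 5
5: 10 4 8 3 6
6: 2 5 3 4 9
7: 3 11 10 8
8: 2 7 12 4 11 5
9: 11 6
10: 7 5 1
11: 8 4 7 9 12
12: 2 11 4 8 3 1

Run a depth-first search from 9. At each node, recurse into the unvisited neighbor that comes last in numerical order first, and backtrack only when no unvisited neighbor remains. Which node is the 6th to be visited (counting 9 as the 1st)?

10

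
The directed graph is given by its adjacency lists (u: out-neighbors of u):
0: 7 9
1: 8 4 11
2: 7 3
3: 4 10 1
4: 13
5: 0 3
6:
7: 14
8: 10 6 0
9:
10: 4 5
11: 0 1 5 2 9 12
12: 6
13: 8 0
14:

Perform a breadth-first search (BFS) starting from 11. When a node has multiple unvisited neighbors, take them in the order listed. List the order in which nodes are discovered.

Visit 11; enqueue 0, 1, 5, 2, 9, 12 → queue [0, 1, 5, 2, 9, 12]
Visit 0; enqueue 7 → queue [1, 5, 2, 9, 12, 7]
Visit 1; enqueue 8, 4 → queue [5, 2, 9, 12, 7, 8, 4]
Visit 5; enqueue 3 → queue [2, 9, 12, 7, 8, 4, 3]
Visit 2 → queue [9, 12, 7, 8, 4, 3]
Visit 9 → queue [12, 7, 8, 4, 3]
Visit 12; enqueue 6 → queue [7, 8, 4, 3, 6]
Visit 7; enqueue 14 → queue [8, 4, 3, 6, 14]
Visit 8; enqueue 10 → queue [4, 3, 6, 14, 10]
Visit 4; enqueue 13 → queue [3, 6, 14, 10, 13]
Visit 3 → queue [6, 14, 10, 13]
Visit 6 → queue [14, 10, 13]
Visit 14 → queue [10, 13]
Visit 10 → queue [13]
Visit 13 → queue []

11 → 0 → 1 → 5 → 2 → 9 → 12 → 7 → 8 → 4 → 3 → 6 → 14 → 10 → 13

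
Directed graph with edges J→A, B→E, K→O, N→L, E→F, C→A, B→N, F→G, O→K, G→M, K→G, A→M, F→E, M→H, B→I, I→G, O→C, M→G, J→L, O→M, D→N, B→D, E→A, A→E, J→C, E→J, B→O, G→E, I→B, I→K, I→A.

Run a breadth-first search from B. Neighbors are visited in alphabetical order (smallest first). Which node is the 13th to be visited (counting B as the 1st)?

C

Visit B; enqueue D, E, I, N, O → queue [D, E, I, N, O]
Visit D → queue [E, I, N, O]
Visit E; enqueue A, F, J → queue [I, N, O, A, F, J]
Visit I; enqueue G, K → queue [N, O, A, F, J, G, K]
Visit N; enqueue L → queue [O, A, F, J, G, K, L]
Visit O; enqueue C, M → queue [A, F, J, G, K, L, C, M]
Visit A → queue [F, J, G, K, L, C, M]
Visit F → queue [J, G, K, L, C, M]
Visit J → queue [G, K, L, C, M]
Visit G → queue [K, L, C, M]
Visit K → queue [L, C, M]
Visit L → queue [C, M]
Visit C → queue [M]
Visit M; enqueue H → queue [H]
Visit H → queue []

Visit order: B, D, E, I, N, O, A, F, J, G, K, L, C, M, H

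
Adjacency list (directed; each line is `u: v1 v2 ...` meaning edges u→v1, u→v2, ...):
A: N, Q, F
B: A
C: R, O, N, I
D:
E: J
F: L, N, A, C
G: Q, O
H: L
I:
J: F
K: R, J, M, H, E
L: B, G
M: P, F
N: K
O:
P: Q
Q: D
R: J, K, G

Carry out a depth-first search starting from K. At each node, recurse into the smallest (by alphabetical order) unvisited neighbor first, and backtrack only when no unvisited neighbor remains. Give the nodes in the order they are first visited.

Visit K
K → E
E → J
J → F
F → A
A → N
A → Q
Q → D
F → C
C → I
C → O
C → R
R → G
F → L
L → B
K → H
K → M
M → P

K, E, J, F, A, N, Q, D, C, I, O, R, G, L, B, H, M, P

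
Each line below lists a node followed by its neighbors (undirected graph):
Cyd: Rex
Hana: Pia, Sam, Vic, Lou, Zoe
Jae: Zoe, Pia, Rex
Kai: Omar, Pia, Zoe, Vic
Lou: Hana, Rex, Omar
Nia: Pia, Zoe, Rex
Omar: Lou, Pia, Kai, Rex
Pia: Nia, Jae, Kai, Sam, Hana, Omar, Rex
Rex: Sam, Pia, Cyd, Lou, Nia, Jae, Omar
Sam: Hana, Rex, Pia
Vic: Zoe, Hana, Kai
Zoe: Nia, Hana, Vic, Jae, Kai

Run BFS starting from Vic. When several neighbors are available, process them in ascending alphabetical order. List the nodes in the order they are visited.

Visit Vic; enqueue Hana, Kai, Zoe → queue [Hana, Kai, Zoe]
Visit Hana; enqueue Lou, Pia, Sam → queue [Kai, Zoe, Lou, Pia, Sam]
Visit Kai; enqueue Omar → queue [Zoe, Lou, Pia, Sam, Omar]
Visit Zoe; enqueue Jae, Nia → queue [Lou, Pia, Sam, Omar, Jae, Nia]
Visit Lou; enqueue Rex → queue [Pia, Sam, Omar, Jae, Nia, Rex]
Visit Pia → queue [Sam, Omar, Jae, Nia, Rex]
Visit Sam → queue [Omar, Jae, Nia, Rex]
Visit Omar → queue [Jae, Nia, Rex]
Visit Jae → queue [Nia, Rex]
Visit Nia → queue [Rex]
Visit Rex; enqueue Cyd → queue [Cyd]
Visit Cyd → queue []

Vic → Hana → Kai → Zoe → Lou → Pia → Sam → Omar → Jae → Nia → Rex → Cyd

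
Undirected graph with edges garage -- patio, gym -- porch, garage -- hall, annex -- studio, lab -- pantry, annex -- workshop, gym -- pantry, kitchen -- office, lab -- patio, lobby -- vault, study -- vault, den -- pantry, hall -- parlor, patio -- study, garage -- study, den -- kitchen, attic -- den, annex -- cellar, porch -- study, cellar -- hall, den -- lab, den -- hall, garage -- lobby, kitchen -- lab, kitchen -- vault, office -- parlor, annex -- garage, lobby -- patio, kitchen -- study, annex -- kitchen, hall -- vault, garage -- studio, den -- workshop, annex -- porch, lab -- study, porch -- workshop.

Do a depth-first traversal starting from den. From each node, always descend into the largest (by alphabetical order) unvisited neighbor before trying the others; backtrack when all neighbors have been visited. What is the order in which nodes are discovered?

den → workshop → porch → study → vault → lobby → patio → lab → pantry → gym → kitchen → office → parlor → hall → garage → studio → annex → cellar → attic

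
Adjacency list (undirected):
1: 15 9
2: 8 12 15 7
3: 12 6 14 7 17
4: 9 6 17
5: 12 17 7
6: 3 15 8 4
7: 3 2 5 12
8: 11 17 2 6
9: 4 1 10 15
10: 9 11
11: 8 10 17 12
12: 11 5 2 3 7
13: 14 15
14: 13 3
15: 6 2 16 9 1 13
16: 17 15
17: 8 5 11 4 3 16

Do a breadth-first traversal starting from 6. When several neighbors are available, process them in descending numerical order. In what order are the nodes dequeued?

6 → 15 → 8 → 4 → 3 → 16 → 13 → 9 → 2 → 1 → 17 → 11 → 14 → 12 → 7 → 10 → 5

Visit 6; enqueue 15, 8, 4, 3 → queue [15, 8, 4, 3]
Visit 15; enqueue 16, 13, 9, 2, 1 → queue [8, 4, 3, 16, 13, 9, 2, 1]
Visit 8; enqueue 17, 11 → queue [4, 3, 16, 13, 9, 2, 1, 17, 11]
Visit 4 → queue [3, 16, 13, 9, 2, 1, 17, 11]
Visit 3; enqueue 14, 12, 7 → queue [16, 13, 9, 2, 1, 17, 11, 14, 12, 7]
Visit 16 → queue [13, 9, 2, 1, 17, 11, 14, 12, 7]
Visit 13 → queue [9, 2, 1, 17, 11, 14, 12, 7]
Visit 9; enqueue 10 → queue [2, 1, 17, 11, 14, 12, 7, 10]
Visit 2 → queue [1, 17, 11, 14, 12, 7, 10]
Visit 1 → queue [17, 11, 14, 12, 7, 10]
Visit 17; enqueue 5 → queue [11, 14, 12, 7, 10, 5]
Visit 11 → queue [14, 12, 7, 10, 5]
Visit 14 → queue [12, 7, 10, 5]
Visit 12 → queue [7, 10, 5]
Visit 7 → queue [10, 5]
Visit 10 → queue [5]
Visit 5 → queue []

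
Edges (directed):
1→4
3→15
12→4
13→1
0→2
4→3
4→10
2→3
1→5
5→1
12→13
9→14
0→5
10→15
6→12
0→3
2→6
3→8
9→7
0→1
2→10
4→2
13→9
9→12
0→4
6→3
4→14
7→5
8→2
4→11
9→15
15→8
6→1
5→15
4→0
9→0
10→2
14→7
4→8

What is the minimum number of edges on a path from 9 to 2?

2

Level 0: 9
Level 1: 0, 7, 12, 14, 15
Level 2: 1, 2, 3, 4, 5, 8, 13
Level 3: 6, 10, 11
2 first appears at level 2.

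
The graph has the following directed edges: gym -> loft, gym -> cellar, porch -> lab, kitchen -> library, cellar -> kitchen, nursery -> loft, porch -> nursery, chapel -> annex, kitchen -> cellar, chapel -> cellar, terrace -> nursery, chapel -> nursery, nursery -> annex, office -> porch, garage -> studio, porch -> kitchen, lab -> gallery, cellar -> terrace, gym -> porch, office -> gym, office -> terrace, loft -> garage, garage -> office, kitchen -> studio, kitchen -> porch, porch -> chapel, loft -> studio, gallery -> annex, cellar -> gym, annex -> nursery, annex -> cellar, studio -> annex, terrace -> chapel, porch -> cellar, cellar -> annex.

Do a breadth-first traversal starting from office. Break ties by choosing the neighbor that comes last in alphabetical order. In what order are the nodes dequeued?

Visit office; enqueue terrace, porch, gym → queue [terrace, porch, gym]
Visit terrace; enqueue nursery, chapel → queue [porch, gym, nursery, chapel]
Visit porch; enqueue lab, kitchen, cellar → queue [gym, nursery, chapel, lab, kitchen, cellar]
Visit gym; enqueue loft → queue [nursery, chapel, lab, kitchen, cellar, loft]
Visit nursery; enqueue annex → queue [chapel, lab, kitchen, cellar, loft, annex]
Visit chapel → queue [lab, kitchen, cellar, loft, annex]
Visit lab; enqueue gallery → queue [kitchen, cellar, loft, annex, gallery]
Visit kitchen; enqueue studio, library → queue [cellar, loft, annex, gallery, studio, library]
Visit cellar → queue [loft, annex, gallery, studio, library]
Visit loft; enqueue garage → queue [annex, gallery, studio, library, garage]
Visit annex → queue [gallery, studio, library, garage]
Visit gallery → queue [studio, library, garage]
Visit studio → queue [library, garage]
Visit library → queue [garage]
Visit garage → queue []

office terrace porch gym nursery chapel lab kitchen cellar loft annex gallery studio library garage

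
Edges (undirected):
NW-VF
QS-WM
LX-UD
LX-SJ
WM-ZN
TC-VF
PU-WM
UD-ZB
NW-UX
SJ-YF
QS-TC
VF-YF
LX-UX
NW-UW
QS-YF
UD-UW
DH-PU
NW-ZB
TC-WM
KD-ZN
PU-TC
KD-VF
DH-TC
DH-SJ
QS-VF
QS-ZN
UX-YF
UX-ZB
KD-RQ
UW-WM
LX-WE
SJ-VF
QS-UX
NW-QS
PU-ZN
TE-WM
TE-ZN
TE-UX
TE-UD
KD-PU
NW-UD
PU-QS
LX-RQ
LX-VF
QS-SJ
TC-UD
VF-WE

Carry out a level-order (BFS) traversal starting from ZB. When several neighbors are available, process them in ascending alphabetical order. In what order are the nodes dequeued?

ZB, NW, UD, UX, QS, UW, VF, LX, TC, TE, YF, PU, SJ, WM, ZN, KD, WE, RQ, DH

Visit ZB; enqueue NW, UD, UX → queue [NW, UD, UX]
Visit NW; enqueue QS, UW, VF → queue [UD, UX, QS, UW, VF]
Visit UD; enqueue LX, TC, TE → queue [UX, QS, UW, VF, LX, TC, TE]
Visit UX; enqueue YF → queue [QS, UW, VF, LX, TC, TE, YF]
Visit QS; enqueue PU, SJ, WM, ZN → queue [UW, VF, LX, TC, TE, YF, PU, SJ, WM, ZN]
Visit UW → queue [VF, LX, TC, TE, YF, PU, SJ, WM, ZN]
Visit VF; enqueue KD, WE → queue [LX, TC, TE, YF, PU, SJ, WM, ZN, KD, WE]
Visit LX; enqueue RQ → queue [TC, TE, YF, PU, SJ, WM, ZN, KD, WE, RQ]
Visit TC; enqueue DH → queue [TE, YF, PU, SJ, WM, ZN, KD, WE, RQ, DH]
Visit TE → queue [YF, PU, SJ, WM, ZN, KD, WE, RQ, DH]
Visit YF → queue [PU, SJ, WM, ZN, KD, WE, RQ, DH]
Visit PU → queue [SJ, WM, ZN, KD, WE, RQ, DH]
Visit SJ → queue [WM, ZN, KD, WE, RQ, DH]
Visit WM → queue [ZN, KD, WE, RQ, DH]
Visit ZN → queue [KD, WE, RQ, DH]
Visit KD → queue [WE, RQ, DH]
Visit WE → queue [RQ, DH]
Visit RQ → queue [DH]
Visit DH → queue []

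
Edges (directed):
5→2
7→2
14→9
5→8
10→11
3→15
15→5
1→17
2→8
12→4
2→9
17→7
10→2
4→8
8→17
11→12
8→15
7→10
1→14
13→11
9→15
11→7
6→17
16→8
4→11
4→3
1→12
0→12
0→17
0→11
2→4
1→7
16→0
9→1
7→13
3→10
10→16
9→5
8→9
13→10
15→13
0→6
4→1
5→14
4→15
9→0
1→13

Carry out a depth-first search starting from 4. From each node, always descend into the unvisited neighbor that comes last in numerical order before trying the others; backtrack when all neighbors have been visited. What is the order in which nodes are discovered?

4 → 15 → 13 → 11 → 12 → 7 → 10 → 16 → 8 → 17 → 9 → 5 → 14 → 2 → 1 → 0 → 6 → 3

Visit 4
4 → 15
15 → 13
13 → 11
11 → 12
11 → 7
7 → 10
10 → 16
16 → 8
8 → 17
8 → 9
9 → 5
5 → 14
5 → 2
9 → 1
9 → 0
0 → 6
4 → 3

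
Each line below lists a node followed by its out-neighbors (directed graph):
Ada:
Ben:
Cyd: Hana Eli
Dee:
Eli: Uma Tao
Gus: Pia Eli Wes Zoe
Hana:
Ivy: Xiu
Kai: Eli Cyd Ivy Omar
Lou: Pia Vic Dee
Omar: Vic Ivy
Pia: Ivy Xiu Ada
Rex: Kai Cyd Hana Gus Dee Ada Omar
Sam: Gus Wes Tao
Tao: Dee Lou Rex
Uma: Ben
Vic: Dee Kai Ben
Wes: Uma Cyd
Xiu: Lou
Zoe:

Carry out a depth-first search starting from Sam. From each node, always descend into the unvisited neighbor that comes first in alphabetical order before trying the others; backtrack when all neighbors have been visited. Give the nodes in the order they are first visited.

Sam -> Gus -> Eli -> Tao -> Dee -> Lou -> Pia -> Ada -> Ivy -> Xiu -> Vic -> Ben -> Kai -> Cyd -> Hana -> Omar -> Rex -> Uma -> Wes -> Zoe

Visit Sam
Sam → Gus
Gus → Eli
Eli → Tao
Tao → Dee
Tao → Lou
Lou → Pia
Pia → Ada
Pia → Ivy
Ivy → Xiu
Lou → Vic
Vic → Ben
Vic → Kai
Kai → Cyd
Cyd → Hana
Kai → Omar
Tao → Rex
Eli → Uma
Gus → Wes
Gus → Zoe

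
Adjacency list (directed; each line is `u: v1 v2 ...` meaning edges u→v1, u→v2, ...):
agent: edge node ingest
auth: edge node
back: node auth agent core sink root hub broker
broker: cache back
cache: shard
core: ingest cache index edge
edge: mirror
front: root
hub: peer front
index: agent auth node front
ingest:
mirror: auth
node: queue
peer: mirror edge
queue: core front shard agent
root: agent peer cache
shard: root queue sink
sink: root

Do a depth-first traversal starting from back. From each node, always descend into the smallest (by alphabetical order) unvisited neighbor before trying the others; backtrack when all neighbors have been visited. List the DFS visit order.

back agent edge mirror auth node queue core cache shard root peer sink index front ingest broker hub

Visit back
back → agent
agent → edge
edge → mirror
mirror → auth
auth → node
node → queue
queue → core
core → cache
cache → shard
shard → root
root → peer
shard → sink
core → index
index → front
core → ingest
back → broker
back → hub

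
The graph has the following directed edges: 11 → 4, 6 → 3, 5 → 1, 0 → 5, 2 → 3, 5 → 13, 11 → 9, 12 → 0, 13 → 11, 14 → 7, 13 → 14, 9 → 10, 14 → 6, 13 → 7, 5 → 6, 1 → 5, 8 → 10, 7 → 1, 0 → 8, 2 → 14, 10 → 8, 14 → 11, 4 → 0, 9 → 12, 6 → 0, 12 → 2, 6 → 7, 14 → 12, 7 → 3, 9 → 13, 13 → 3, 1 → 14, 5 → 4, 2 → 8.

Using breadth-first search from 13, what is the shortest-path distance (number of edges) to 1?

2

Level 0: 13
Level 1: 3, 7, 11, 14
Level 2: 1, 4, 6, 9, 12
Level 3: 0, 2, 5, 10
Level 4: 8
1 first appears at level 2.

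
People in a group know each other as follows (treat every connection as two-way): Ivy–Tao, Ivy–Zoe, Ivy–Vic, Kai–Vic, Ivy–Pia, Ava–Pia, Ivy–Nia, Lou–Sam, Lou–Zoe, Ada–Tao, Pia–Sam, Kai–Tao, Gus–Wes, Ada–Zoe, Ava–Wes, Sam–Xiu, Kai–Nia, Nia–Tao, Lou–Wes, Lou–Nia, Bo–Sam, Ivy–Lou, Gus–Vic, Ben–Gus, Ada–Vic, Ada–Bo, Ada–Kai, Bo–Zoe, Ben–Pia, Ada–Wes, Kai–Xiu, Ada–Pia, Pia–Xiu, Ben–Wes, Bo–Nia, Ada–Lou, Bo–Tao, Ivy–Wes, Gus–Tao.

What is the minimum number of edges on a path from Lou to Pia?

2

Level 0: Lou
Level 1: Ada, Ivy, Nia, Sam, Wes, Zoe
Level 2: Ava, Ben, Bo, Gus, Kai, Pia, Tao, Vic, Xiu
Pia first appears at level 2.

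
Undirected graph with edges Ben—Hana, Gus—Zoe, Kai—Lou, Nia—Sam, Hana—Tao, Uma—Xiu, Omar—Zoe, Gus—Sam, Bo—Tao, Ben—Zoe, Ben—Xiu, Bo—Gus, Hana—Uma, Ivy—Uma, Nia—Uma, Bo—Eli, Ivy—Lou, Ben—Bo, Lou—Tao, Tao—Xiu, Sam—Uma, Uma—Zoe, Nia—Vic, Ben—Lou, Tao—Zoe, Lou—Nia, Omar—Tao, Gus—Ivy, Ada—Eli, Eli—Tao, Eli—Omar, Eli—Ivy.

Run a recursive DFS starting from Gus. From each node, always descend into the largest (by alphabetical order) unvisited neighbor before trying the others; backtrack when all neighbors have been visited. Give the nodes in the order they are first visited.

Visit Gus
Gus → Zoe
Zoe → Uma
Uma → Xiu
Xiu → Tao
Tao → Omar
Omar → Eli
Eli → Ivy
Ivy → Lou
Lou → Nia
Nia → Vic
Nia → Sam
Lou → Kai
Lou → Ben
Ben → Hana
Ben → Bo
Eli → Ada

Gus → Zoe → Uma → Xiu → Tao → Omar → Eli → Ivy → Lou → Nia → Vic → Sam → Kai → Ben → Hana → Bo → Ada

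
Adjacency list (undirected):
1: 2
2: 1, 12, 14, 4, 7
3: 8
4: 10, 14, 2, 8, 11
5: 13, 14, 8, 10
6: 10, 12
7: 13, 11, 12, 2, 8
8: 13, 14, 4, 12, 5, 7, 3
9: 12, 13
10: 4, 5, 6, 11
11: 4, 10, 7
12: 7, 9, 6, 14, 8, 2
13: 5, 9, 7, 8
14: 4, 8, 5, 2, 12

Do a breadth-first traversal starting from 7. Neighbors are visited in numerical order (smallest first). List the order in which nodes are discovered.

Visit 7; enqueue 2, 8, 11, 12, 13 → queue [2, 8, 11, 12, 13]
Visit 2; enqueue 1, 4, 14 → queue [8, 11, 12, 13, 1, 4, 14]
Visit 8; enqueue 3, 5 → queue [11, 12, 13, 1, 4, 14, 3, 5]
Visit 11; enqueue 10 → queue [12, 13, 1, 4, 14, 3, 5, 10]
Visit 12; enqueue 6, 9 → queue [13, 1, 4, 14, 3, 5, 10, 6, 9]
Visit 13 → queue [1, 4, 14, 3, 5, 10, 6, 9]
Visit 1 → queue [4, 14, 3, 5, 10, 6, 9]
Visit 4 → queue [14, 3, 5, 10, 6, 9]
Visit 14 → queue [3, 5, 10, 6, 9]
Visit 3 → queue [5, 10, 6, 9]
Visit 5 → queue [10, 6, 9]
Visit 10 → queue [6, 9]
Visit 6 → queue [9]
Visit 9 → queue []

7, 2, 8, 11, 12, 13, 1, 4, 14, 3, 5, 10, 6, 9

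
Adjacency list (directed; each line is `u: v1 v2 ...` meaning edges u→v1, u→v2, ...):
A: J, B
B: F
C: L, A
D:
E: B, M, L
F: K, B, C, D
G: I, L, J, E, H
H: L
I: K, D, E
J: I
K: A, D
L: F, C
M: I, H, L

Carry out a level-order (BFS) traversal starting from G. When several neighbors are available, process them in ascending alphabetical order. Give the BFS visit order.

G, E, H, I, J, L, B, M, D, K, C, F, A

Visit G; enqueue E, H, I, J, L → queue [E, H, I, J, L]
Visit E; enqueue B, M → queue [H, I, J, L, B, M]
Visit H → queue [I, J, L, B, M]
Visit I; enqueue D, K → queue [J, L, B, M, D, K]
Visit J → queue [L, B, M, D, K]
Visit L; enqueue C, F → queue [B, M, D, K, C, F]
Visit B → queue [M, D, K, C, F]
Visit M → queue [D, K, C, F]
Visit D → queue [K, C, F]
Visit K; enqueue A → queue [C, F, A]
Visit C → queue [F, A]
Visit F → queue [A]
Visit A → queue []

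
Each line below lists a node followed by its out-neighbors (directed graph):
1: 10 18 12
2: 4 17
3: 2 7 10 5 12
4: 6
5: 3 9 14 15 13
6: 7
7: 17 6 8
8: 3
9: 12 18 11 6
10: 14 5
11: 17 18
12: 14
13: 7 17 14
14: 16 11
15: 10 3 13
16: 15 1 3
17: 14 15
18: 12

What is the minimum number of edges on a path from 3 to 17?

Level 0: 3
Level 1: 2, 5, 7, 10, 12
Level 2: 4, 6, 8, 9, 13, 14, 15, 17
Level 3: 11, 16, 18
Level 4: 1
17 first appears at level 2.

2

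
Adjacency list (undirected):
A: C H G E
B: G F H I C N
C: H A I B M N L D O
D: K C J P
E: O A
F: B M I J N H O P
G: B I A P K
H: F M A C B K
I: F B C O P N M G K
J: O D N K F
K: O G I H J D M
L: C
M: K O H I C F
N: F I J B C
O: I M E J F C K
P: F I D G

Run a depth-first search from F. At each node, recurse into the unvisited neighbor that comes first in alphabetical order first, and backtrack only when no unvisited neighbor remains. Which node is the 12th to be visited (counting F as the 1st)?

N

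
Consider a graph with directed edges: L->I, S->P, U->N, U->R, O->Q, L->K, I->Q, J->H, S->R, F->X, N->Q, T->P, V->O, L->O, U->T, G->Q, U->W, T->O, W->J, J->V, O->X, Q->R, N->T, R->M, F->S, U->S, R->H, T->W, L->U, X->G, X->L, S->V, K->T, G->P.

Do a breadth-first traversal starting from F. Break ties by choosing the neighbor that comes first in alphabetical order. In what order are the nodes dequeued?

Visit F; enqueue S, X → queue [S, X]
Visit S; enqueue P, R, V → queue [X, P, R, V]
Visit X; enqueue G, L → queue [P, R, V, G, L]
Visit P → queue [R, V, G, L]
Visit R; enqueue H, M → queue [V, G, L, H, M]
Visit V; enqueue O → queue [G, L, H, M, O]
Visit G; enqueue Q → queue [L, H, M, O, Q]
Visit L; enqueue I, K, U → queue [H, M, O, Q, I, K, U]
Visit H → queue [M, O, Q, I, K, U]
Visit M → queue [O, Q, I, K, U]
Visit O → queue [Q, I, K, U]
Visit Q → queue [I, K, U]
Visit I → queue [K, U]
Visit K; enqueue T → queue [U, T]
Visit U; enqueue N, W → queue [T, N, W]
Visit T → queue [N, W]
Visit N → queue [W]
Visit W; enqueue J → queue [J]
Visit J → queue []

F, S, X, P, R, V, G, L, H, M, O, Q, I, K, U, T, N, W, J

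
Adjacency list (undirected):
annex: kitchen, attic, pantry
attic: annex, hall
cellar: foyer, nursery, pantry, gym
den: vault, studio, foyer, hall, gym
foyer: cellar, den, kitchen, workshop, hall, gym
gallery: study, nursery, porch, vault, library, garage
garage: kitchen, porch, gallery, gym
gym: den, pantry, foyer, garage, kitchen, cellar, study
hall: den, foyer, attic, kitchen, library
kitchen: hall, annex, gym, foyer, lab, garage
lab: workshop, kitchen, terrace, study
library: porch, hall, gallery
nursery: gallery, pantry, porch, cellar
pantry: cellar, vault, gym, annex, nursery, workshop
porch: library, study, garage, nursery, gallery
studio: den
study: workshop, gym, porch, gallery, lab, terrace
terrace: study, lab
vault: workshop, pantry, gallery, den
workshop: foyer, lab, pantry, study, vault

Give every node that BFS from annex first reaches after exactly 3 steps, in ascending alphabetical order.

den, gallery, library, porch, study, terrace

Level 0: annex
Level 1: attic, kitchen, pantry
Level 2: cellar, foyer, garage, gym, hall, lab, nursery, vault, workshop
Level 3: den, gallery, library, porch, study, terrace
Level 4: studio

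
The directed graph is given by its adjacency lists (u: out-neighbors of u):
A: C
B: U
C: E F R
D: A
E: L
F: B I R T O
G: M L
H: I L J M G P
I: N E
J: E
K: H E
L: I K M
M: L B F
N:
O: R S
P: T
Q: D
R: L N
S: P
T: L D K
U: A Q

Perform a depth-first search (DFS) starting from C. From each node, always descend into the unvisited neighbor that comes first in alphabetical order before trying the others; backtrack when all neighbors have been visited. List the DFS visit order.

Visit C
C → E
E → L
L → I
I → N
L → K
K → H
H → G
G → M
M → B
B → U
U → A
U → Q
Q → D
M → F
F → O
O → R
O → S
S → P
P → T
H → J

C, E, L, I, N, K, H, G, M, B, U, A, Q, D, F, O, R, S, P, T, J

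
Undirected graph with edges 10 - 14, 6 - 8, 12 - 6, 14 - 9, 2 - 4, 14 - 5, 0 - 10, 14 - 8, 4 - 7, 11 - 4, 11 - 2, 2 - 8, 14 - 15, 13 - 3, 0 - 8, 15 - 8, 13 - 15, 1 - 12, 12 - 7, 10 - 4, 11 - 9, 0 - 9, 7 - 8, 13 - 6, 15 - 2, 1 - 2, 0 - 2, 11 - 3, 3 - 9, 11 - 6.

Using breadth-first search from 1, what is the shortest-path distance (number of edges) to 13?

Level 0: 1
Level 1: 2, 12
Level 2: 0, 4, 6, 7, 8, 11, 15
Level 3: 3, 9, 10, 13, 14
Level 4: 5
13 first appears at level 3.

3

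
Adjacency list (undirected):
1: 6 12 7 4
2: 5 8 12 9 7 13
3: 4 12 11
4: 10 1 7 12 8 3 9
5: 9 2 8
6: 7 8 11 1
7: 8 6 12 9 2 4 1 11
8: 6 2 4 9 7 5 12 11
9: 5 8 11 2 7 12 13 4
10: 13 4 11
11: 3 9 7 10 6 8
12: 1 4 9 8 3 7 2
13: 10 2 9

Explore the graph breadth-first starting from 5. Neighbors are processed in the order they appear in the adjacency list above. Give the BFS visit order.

5 → 9 → 2 → 8 → 11 → 7 → 12 → 13 → 4 → 6 → 3 → 10 → 1

Visit 5; enqueue 9, 2, 8 → queue [9, 2, 8]
Visit 9; enqueue 11, 7, 12, 13, 4 → queue [2, 8, 11, 7, 12, 13, 4]
Visit 2 → queue [8, 11, 7, 12, 13, 4]
Visit 8; enqueue 6 → queue [11, 7, 12, 13, 4, 6]
Visit 11; enqueue 3, 10 → queue [7, 12, 13, 4, 6, 3, 10]
Visit 7; enqueue 1 → queue [12, 13, 4, 6, 3, 10, 1]
Visit 12 → queue [13, 4, 6, 3, 10, 1]
Visit 13 → queue [4, 6, 3, 10, 1]
Visit 4 → queue [6, 3, 10, 1]
Visit 6 → queue [3, 10, 1]
Visit 3 → queue [10, 1]
Visit 10 → queue [1]
Visit 1 → queue []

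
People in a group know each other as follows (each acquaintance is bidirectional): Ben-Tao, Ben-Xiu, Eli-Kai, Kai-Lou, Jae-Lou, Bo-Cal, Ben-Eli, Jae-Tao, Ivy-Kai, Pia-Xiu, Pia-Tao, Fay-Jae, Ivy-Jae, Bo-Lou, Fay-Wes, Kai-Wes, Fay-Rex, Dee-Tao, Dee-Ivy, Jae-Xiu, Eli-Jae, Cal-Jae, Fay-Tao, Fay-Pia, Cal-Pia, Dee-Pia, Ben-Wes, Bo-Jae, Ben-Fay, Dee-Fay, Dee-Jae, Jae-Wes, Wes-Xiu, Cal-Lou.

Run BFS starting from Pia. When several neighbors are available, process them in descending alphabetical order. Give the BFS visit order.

Visit Pia; enqueue Xiu, Tao, Fay, Dee, Cal → queue [Xiu, Tao, Fay, Dee, Cal]
Visit Xiu; enqueue Wes, Jae, Ben → queue [Tao, Fay, Dee, Cal, Wes, Jae, Ben]
Visit Tao → queue [Fay, Dee, Cal, Wes, Jae, Ben]
Visit Fay; enqueue Rex → queue [Dee, Cal, Wes, Jae, Ben, Rex]
Visit Dee; enqueue Ivy → queue [Cal, Wes, Jae, Ben, Rex, Ivy]
Visit Cal; enqueue Lou, Bo → queue [Wes, Jae, Ben, Rex, Ivy, Lou, Bo]
Visit Wes; enqueue Kai → queue [Jae, Ben, Rex, Ivy, Lou, Bo, Kai]
Visit Jae; enqueue Eli → queue [Ben, Rex, Ivy, Lou, Bo, Kai, Eli]
Visit Ben → queue [Rex, Ivy, Lou, Bo, Kai, Eli]
Visit Rex → queue [Ivy, Lou, Bo, Kai, Eli]
Visit Ivy → queue [Lou, Bo, Kai, Eli]
Visit Lou → queue [Bo, Kai, Eli]
Visit Bo → queue [Kai, Eli]
Visit Kai → queue [Eli]
Visit Eli → queue []

Pia, Xiu, Tao, Fay, Dee, Cal, Wes, Jae, Ben, Rex, Ivy, Lou, Bo, Kai, Eli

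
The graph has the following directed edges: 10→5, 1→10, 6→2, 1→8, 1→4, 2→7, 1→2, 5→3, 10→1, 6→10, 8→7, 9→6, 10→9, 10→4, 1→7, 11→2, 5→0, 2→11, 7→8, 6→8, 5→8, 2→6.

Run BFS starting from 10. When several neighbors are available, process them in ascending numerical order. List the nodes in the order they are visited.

Visit 10; enqueue 1, 4, 5, 9 → queue [1, 4, 5, 9]
Visit 1; enqueue 2, 7, 8 → queue [4, 5, 9, 2, 7, 8]
Visit 4 → queue [5, 9, 2, 7, 8]
Visit 5; enqueue 0, 3 → queue [9, 2, 7, 8, 0, 3]
Visit 9; enqueue 6 → queue [2, 7, 8, 0, 3, 6]
Visit 2; enqueue 11 → queue [7, 8, 0, 3, 6, 11]
Visit 7 → queue [8, 0, 3, 6, 11]
Visit 8 → queue [0, 3, 6, 11]
Visit 0 → queue [3, 6, 11]
Visit 3 → queue [6, 11]
Visit 6 → queue [11]
Visit 11 → queue []

10 → 1 → 4 → 5 → 9 → 2 → 7 → 8 → 0 → 3 → 6 → 11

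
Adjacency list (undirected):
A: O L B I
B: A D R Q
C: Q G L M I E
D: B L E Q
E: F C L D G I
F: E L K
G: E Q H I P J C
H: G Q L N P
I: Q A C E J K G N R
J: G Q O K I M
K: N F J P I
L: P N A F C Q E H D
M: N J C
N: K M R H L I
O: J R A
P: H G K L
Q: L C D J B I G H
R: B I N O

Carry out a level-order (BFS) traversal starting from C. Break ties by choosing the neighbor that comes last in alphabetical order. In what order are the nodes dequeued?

C, Q, M, L, I, G, E, J, H, D, B, N, P, F, A, R, K, O

Visit C; enqueue Q, M, L, I, G, E → queue [Q, M, L, I, G, E]
Visit Q; enqueue J, H, D, B → queue [M, L, I, G, E, J, H, D, B]
Visit M; enqueue N → queue [L, I, G, E, J, H, D, B, N]
Visit L; enqueue P, F, A → queue [I, G, E, J, H, D, B, N, P, F, A]
Visit I; enqueue R, K → queue [G, E, J, H, D, B, N, P, F, A, R, K]
Visit G → queue [E, J, H, D, B, N, P, F, A, R, K]
Visit E → queue [J, H, D, B, N, P, F, A, R, K]
Visit J; enqueue O → queue [H, D, B, N, P, F, A, R, K, O]
Visit H → queue [D, B, N, P, F, A, R, K, O]
Visit D → queue [B, N, P, F, A, R, K, O]
Visit B → queue [N, P, F, A, R, K, O]
Visit N → queue [P, F, A, R, K, O]
Visit P → queue [F, A, R, K, O]
Visit F → queue [A, R, K, O]
Visit A → queue [R, K, O]
Visit R → queue [K, O]
Visit K → queue [O]
Visit O → queue []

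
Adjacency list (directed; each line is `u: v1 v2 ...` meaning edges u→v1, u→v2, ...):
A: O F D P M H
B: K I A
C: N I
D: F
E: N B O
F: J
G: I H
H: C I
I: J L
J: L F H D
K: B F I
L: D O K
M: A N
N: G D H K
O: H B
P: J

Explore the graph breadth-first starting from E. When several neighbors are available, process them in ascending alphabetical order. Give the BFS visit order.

Visit E; enqueue B, N, O → queue [B, N, O]
Visit B; enqueue A, I, K → queue [N, O, A, I, K]
Visit N; enqueue D, G, H → queue [O, A, I, K, D, G, H]
Visit O → queue [A, I, K, D, G, H]
Visit A; enqueue F, M, P → queue [I, K, D, G, H, F, M, P]
Visit I; enqueue J, L → queue [K, D, G, H, F, M, P, J, L]
Visit K → queue [D, G, H, F, M, P, J, L]
Visit D → queue [G, H, F, M, P, J, L]
Visit G → queue [H, F, M, P, J, L]
Visit H; enqueue C → queue [F, M, P, J, L, C]
Visit F → queue [M, P, J, L, C]
Visit M → queue [P, J, L, C]
Visit P → queue [J, L, C]
Visit J → queue [L, C]
Visit L → queue [C]
Visit C → queue []

E -> B -> N -> O -> A -> I -> K -> D -> G -> H -> F -> M -> P -> J -> L -> C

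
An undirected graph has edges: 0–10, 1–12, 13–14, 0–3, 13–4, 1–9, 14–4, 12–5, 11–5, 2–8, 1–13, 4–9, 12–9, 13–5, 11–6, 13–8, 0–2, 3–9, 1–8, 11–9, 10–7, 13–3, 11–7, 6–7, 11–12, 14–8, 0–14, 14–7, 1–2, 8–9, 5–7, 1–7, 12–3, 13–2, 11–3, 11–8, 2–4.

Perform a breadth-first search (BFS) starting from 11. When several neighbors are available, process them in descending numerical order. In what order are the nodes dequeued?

11 -> 12 -> 9 -> 8 -> 7 -> 6 -> 5 -> 3 -> 1 -> 4 -> 14 -> 13 -> 2 -> 10 -> 0

Visit 11; enqueue 12, 9, 8, 7, 6, 5, 3 → queue [12, 9, 8, 7, 6, 5, 3]
Visit 12; enqueue 1 → queue [9, 8, 7, 6, 5, 3, 1]
Visit 9; enqueue 4 → queue [8, 7, 6, 5, 3, 1, 4]
Visit 8; enqueue 14, 13, 2 → queue [7, 6, 5, 3, 1, 4, 14, 13, 2]
Visit 7; enqueue 10 → queue [6, 5, 3, 1, 4, 14, 13, 2, 10]
Visit 6 → queue [5, 3, 1, 4, 14, 13, 2, 10]
Visit 5 → queue [3, 1, 4, 14, 13, 2, 10]
Visit 3; enqueue 0 → queue [1, 4, 14, 13, 2, 10, 0]
Visit 1 → queue [4, 14, 13, 2, 10, 0]
Visit 4 → queue [14, 13, 2, 10, 0]
Visit 14 → queue [13, 2, 10, 0]
Visit 13 → queue [2, 10, 0]
Visit 2 → queue [10, 0]
Visit 10 → queue [0]
Visit 0 → queue []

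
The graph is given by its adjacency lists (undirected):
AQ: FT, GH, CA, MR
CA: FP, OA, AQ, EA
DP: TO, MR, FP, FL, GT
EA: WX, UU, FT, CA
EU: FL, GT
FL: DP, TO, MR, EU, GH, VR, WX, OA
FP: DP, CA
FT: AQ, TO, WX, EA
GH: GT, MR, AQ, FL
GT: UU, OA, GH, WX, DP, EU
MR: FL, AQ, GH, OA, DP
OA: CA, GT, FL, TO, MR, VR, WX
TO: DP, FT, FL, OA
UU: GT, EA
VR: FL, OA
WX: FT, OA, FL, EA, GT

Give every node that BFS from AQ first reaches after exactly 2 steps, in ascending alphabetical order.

DP, EA, FL, FP, GT, OA, TO, WX

Level 0: AQ
Level 1: CA, FT, GH, MR
Level 2: DP, EA, FL, FP, GT, OA, TO, WX
Level 3: EU, UU, VR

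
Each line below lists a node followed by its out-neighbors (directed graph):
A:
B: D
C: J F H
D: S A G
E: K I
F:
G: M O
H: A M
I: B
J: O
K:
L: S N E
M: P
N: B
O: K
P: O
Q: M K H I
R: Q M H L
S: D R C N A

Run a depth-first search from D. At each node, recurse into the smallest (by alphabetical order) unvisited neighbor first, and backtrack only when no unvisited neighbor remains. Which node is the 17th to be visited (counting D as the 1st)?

Visit D
D → A
D → G
G → M
M → P
P → O
O → K
D → S
S → C
C → F
C → H
C → J
S → N
N → B
S → R
R → L
L → E
E → I
R → Q

Visit order: D, A, G, M, P, O, K, S, C, F, H, J, N, B, R, L, E, I, Q

E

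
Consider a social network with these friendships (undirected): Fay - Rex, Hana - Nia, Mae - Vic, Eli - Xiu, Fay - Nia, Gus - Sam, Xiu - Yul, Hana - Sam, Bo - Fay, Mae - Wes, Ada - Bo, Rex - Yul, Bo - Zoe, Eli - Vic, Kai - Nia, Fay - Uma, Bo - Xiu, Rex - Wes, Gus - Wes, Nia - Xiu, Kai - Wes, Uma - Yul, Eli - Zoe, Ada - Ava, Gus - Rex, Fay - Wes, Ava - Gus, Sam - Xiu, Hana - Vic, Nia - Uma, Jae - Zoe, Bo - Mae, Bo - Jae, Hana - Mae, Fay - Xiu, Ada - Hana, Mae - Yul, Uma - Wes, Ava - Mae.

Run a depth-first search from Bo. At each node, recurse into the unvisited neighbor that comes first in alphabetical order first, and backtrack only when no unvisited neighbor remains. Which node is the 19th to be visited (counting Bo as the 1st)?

Jae

Visit Bo
Bo → Ada
Ada → Ava
Ava → Gus
Gus → Rex
Rex → Fay
Fay → Nia
Nia → Hana
Hana → Mae
Mae → Vic
Vic → Eli
Eli → Xiu
Xiu → Sam
Xiu → Yul
Yul → Uma
Uma → Wes
Wes → Kai
Eli → Zoe
Zoe → Jae

Visit order: Bo, Ada, Ava, Gus, Rex, Fay, Nia, Hana, Mae, Vic, Eli, Xiu, Sam, Yul, Uma, Wes, Kai, Zoe, Jae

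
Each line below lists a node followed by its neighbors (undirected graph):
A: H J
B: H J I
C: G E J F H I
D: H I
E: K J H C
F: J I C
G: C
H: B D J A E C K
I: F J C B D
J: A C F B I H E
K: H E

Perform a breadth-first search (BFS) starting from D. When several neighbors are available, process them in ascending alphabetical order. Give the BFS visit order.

Visit D; enqueue H, I → queue [H, I]
Visit H; enqueue A, B, C, E, J, K → queue [I, A, B, C, E, J, K]
Visit I; enqueue F → queue [A, B, C, E, J, K, F]
Visit A → queue [B, C, E, J, K, F]
Visit B → queue [C, E, J, K, F]
Visit C; enqueue G → queue [E, J, K, F, G]
Visit E → queue [J, K, F, G]
Visit J → queue [K, F, G]
Visit K → queue [F, G]
Visit F → queue [G]
Visit G → queue []

D → H → I → A → B → C → E → J → K → F → G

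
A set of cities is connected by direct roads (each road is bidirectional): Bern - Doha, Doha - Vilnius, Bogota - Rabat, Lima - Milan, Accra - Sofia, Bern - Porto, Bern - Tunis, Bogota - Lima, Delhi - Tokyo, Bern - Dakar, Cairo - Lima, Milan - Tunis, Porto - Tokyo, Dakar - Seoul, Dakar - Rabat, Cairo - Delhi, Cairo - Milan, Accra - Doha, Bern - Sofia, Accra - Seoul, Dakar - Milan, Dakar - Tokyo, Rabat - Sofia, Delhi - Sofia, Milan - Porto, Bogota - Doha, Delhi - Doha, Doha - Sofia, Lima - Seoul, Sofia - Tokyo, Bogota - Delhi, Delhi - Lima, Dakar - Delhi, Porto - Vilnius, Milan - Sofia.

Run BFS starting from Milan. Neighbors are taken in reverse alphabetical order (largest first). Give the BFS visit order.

Milan Tunis Sofia Porto Lima Dakar Cairo Bern Tokyo Rabat Doha Delhi Accra Vilnius Seoul Bogota

Visit Milan; enqueue Tunis, Sofia, Porto, Lima, Dakar, Cairo → queue [Tunis, Sofia, Porto, Lima, Dakar, Cairo]
Visit Tunis; enqueue Bern → queue [Sofia, Porto, Lima, Dakar, Cairo, Bern]
Visit Sofia; enqueue Tokyo, Rabat, Doha, Delhi, Accra → queue [Porto, Lima, Dakar, Cairo, Bern, Tokyo, Rabat, Doha, Delhi, Accra]
Visit Porto; enqueue Vilnius → queue [Lima, Dakar, Cairo, Bern, Tokyo, Rabat, Doha, Delhi, Accra, Vilnius]
Visit Lima; enqueue Seoul, Bogota → queue [Dakar, Cairo, Bern, Tokyo, Rabat, Doha, Delhi, Accra, Vilnius, Seoul, Bogota]
Visit Dakar → queue [Cairo, Bern, Tokyo, Rabat, Doha, Delhi, Accra, Vilnius, Seoul, Bogota]
Visit Cairo → queue [Bern, Tokyo, Rabat, Doha, Delhi, Accra, Vilnius, Seoul, Bogota]
Visit Bern → queue [Tokyo, Rabat, Doha, Delhi, Accra, Vilnius, Seoul, Bogota]
Visit Tokyo → queue [Rabat, Doha, Delhi, Accra, Vilnius, Seoul, Bogota]
Visit Rabat → queue [Doha, Delhi, Accra, Vilnius, Seoul, Bogota]
Visit Doha → queue [Delhi, Accra, Vilnius, Seoul, Bogota]
Visit Delhi → queue [Accra, Vilnius, Seoul, Bogota]
Visit Accra → queue [Vilnius, Seoul, Bogota]
Visit Vilnius → queue [Seoul, Bogota]
Visit Seoul → queue [Bogota]
Visit Bogota → queue []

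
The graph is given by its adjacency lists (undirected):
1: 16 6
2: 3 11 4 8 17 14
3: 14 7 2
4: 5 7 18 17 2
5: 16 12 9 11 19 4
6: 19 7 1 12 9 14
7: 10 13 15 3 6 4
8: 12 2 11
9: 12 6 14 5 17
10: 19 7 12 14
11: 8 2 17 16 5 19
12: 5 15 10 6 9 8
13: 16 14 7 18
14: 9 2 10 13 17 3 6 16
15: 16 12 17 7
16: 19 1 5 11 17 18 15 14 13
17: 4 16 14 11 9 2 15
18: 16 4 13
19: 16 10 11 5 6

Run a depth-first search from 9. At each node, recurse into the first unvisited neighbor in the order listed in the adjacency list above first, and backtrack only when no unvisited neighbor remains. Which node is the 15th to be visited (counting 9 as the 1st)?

4

Visit 9
9 → 12
12 → 5
5 → 16
16 → 19
19 → 10
10 → 7
7 → 13
13 → 14
14 → 2
2 → 3
2 → 11
11 → 8
11 → 17
17 → 4
4 → 18
17 → 15
14 → 6
6 → 1

Visit order: 9, 12, 5, 16, 19, 10, 7, 13, 14, 2, 3, 11, 8, 17, 4, 18, 15, 6, 1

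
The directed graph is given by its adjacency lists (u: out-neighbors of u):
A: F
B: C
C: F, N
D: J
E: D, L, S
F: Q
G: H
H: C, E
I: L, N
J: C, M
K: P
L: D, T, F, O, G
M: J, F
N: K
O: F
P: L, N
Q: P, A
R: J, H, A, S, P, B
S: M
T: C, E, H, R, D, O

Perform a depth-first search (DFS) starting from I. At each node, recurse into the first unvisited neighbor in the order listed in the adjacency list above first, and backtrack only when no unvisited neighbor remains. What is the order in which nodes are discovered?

Visit I
I → L
L → D
D → J
J → C
C → F
F → Q
Q → P
P → N
N → K
Q → A
J → M
L → T
T → E
E → S
T → H
T → R
R → B
T → O
L → G

I -> L -> D -> J -> C -> F -> Q -> P -> N -> K -> A -> M -> T -> E -> S -> H -> R -> B -> O -> G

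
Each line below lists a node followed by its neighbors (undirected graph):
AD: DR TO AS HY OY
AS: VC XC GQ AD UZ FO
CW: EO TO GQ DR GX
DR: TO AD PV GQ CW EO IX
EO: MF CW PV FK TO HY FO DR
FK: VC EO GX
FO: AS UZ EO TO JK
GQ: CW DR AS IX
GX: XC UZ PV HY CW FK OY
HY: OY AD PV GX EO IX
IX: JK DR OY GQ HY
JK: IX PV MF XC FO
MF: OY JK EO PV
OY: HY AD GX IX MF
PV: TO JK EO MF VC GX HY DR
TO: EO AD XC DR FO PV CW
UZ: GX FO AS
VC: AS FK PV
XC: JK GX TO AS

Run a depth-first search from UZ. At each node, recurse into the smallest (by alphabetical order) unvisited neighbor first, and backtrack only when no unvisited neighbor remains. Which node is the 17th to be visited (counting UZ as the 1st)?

Visit UZ
UZ → AS
AS → AD
AD → DR
DR → CW
CW → EO
EO → FK
FK → GX
GX → HY
HY → IX
IX → GQ
IX → JK
JK → FO
FO → TO
TO → PV
PV → MF
MF → OY
PV → VC
TO → XC

Visit order: UZ, AS, AD, DR, CW, EO, FK, GX, HY, IX, GQ, JK, FO, TO, PV, MF, OY, VC, XC

OY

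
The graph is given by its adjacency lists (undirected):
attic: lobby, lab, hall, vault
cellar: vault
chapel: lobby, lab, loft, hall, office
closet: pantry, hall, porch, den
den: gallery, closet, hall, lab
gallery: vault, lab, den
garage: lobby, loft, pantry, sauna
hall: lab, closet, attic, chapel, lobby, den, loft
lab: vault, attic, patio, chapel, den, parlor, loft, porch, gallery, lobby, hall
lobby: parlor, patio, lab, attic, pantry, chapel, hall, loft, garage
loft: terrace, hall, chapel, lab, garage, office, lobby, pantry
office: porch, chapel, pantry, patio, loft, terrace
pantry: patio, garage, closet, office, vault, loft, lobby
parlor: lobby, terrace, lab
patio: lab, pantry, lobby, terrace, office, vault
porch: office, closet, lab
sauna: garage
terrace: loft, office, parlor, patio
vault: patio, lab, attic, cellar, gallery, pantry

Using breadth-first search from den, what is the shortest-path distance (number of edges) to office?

3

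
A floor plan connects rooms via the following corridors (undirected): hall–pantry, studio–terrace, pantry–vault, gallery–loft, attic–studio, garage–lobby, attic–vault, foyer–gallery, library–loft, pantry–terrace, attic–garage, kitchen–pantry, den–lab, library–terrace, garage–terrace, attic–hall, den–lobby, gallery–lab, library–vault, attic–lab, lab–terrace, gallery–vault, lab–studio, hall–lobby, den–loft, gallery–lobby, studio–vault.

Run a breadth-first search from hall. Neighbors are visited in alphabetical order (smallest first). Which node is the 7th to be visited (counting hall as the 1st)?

studio

Visit hall; enqueue attic, lobby, pantry → queue [attic, lobby, pantry]
Visit attic; enqueue garage, lab, studio, vault → queue [lobby, pantry, garage, lab, studio, vault]
Visit lobby; enqueue den, gallery → queue [pantry, garage, lab, studio, vault, den, gallery]
Visit pantry; enqueue kitchen, terrace → queue [garage, lab, studio, vault, den, gallery, kitchen, terrace]
Visit garage → queue [lab, studio, vault, den, gallery, kitchen, terrace]
Visit lab → queue [studio, vault, den, gallery, kitchen, terrace]
Visit studio → queue [vault, den, gallery, kitchen, terrace]
Visit vault; enqueue library → queue [den, gallery, kitchen, terrace, library]
Visit den; enqueue loft → queue [gallery, kitchen, terrace, library, loft]
Visit gallery; enqueue foyer → queue [kitchen, terrace, library, loft, foyer]
Visit kitchen → queue [terrace, library, loft, foyer]
Visit terrace → queue [library, loft, foyer]
Visit library → queue [loft, foyer]
Visit loft → queue [foyer]
Visit foyer → queue []

Visit order: hall, attic, lobby, pantry, garage, lab, studio, vault, den, gallery, kitchen, terrace, library, loft, foyer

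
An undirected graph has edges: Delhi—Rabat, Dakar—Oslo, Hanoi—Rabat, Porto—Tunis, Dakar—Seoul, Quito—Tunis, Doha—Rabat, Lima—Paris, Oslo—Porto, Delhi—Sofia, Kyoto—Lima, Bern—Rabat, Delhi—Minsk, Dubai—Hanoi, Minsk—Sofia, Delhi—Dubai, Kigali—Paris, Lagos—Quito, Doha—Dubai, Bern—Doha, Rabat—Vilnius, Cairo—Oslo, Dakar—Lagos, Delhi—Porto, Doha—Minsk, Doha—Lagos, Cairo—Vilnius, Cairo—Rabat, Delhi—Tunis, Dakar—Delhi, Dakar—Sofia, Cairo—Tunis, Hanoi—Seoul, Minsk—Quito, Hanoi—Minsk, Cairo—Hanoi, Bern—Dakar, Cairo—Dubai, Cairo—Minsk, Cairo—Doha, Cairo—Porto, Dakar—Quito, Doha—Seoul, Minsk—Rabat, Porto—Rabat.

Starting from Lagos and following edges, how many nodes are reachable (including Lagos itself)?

17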